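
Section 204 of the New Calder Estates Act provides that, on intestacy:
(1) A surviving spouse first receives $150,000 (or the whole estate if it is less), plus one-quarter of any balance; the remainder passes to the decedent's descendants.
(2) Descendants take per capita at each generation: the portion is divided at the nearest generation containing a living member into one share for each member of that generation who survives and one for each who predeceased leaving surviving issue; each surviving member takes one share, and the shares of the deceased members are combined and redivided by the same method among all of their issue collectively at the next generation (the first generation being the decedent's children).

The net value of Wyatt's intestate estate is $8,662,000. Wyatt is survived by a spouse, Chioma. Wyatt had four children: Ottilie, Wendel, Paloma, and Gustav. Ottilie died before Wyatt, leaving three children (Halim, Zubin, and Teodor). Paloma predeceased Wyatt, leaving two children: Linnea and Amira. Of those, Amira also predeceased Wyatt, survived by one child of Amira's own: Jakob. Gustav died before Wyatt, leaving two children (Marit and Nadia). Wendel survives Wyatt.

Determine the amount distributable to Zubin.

Zubin receives $684,000.

Chioma first takes $150,000, leaving a balance of $8,512,000. Chioma then takes one-quarter of the balance ($2,128,000), for a total of $2,278,000. The remaining $6,384,000 passes to the descendants.
The descendants' portion ($6,384,000) is divided at the children's generation into 4 shares of $1,596,000. Wendel takes $1,596,000. The 3 shares of the deceased (Ottilie, Paloma, and Gustav) are combined into a pool of $4,788,000.
That pool ($4,788,000) is divided at the grandchildren's generation into 7 shares of $684,000. Halim, Zubin, Teodor, Linnea, Marit, and Nadia each take $684,000. The remaining share for the deceased Amira ($684,000) is carried to the next generation.
That pool ($684,000) passes entirely to Jakob, the sole taker at the great-grandchildren's generation.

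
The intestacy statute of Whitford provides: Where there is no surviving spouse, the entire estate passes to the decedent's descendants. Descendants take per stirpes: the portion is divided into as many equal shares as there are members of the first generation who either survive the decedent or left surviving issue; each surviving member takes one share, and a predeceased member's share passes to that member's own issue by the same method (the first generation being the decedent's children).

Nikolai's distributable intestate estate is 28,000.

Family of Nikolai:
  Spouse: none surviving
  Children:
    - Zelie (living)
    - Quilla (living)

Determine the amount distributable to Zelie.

The entire 28,000 passes to the descendants.
That amount (28,000) is divided into 2 shares of 14,000: Zelie and Quilla each take 14,000.

Zelie receives 14,000.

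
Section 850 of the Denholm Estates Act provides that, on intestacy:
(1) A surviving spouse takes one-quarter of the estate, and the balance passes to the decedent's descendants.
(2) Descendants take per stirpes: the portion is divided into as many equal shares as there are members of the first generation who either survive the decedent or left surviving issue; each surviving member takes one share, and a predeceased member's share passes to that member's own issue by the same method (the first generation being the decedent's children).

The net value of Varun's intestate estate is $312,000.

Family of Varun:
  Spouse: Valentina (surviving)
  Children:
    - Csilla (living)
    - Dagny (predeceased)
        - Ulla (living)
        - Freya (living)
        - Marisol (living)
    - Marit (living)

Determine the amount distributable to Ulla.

Valentina takes one-quarter of $312,000 = $78,000. The remaining $234,000 passes to the descendants.
The descendants' portion ($234,000) is divided into 3 shares of $78,000: Csilla and Marit each take $78,000; Dagny's $78,000 share passes to Dagny's issue.
Dagny's share ($78,000) is divided into 3 shares of $26,000: Ulla, Freya, and Marisol each take $26,000.

Ulla receives $26,000.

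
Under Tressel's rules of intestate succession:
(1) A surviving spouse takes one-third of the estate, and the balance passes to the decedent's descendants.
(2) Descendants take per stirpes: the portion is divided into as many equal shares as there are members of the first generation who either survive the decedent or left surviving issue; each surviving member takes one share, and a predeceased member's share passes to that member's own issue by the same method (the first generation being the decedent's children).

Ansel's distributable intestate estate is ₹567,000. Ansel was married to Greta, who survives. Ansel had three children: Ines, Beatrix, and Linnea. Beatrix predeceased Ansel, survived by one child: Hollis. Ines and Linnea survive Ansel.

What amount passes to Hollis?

Hollis receives ₹126,000.

Greta takes one-third of ₹567,000 = ₹189,000. The remaining ₹378,000 passes to the descendants.
The descendants' portion (₹378,000) is divided into 3 shares of ₹126,000: Ines and Linnea each take ₹126,000; Beatrix's ₹126,000 share passes to Beatrix's issue.
Beatrix's share (₹126,000) passes entirely to Hollis.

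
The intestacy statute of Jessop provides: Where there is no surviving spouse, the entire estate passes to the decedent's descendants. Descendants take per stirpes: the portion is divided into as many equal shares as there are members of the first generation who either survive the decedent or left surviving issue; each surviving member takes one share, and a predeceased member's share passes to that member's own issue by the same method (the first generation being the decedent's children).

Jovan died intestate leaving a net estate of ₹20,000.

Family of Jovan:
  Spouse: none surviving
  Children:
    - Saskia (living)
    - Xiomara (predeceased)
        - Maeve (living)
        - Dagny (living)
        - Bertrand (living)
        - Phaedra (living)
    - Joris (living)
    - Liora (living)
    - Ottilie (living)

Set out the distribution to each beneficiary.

Saskia: ₹4,000; Maeve: ₹1,000; Dagny: ₹1,000; Bertrand: ₹1,000; Phaedra: ₹1,000; Joris: ₹4,000; Liora: ₹4,000; Ottilie: ₹4,000

The entire ₹20,000 passes to the descendants.
That amount (₹20,000) is divided into 5 shares of ₹4,000: Saskia, Joris, Liora, and Ottilie each take ₹4,000; Xiomara's ₹4,000 share passes to Xiomara's issue.
Xiomara's share (₹4,000) is divided into 4 shares of ₹1,000: Maeve, Dagny, Bertrand, and Phaedra each take ₹1,000.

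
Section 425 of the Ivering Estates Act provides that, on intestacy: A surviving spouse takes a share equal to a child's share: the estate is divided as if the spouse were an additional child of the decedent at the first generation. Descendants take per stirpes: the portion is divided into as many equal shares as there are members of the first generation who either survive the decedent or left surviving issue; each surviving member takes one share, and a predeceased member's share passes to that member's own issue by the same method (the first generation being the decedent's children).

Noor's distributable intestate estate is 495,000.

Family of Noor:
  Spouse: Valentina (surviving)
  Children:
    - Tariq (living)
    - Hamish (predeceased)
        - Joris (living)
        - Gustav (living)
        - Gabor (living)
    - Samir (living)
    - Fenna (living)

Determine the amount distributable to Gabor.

The spouse counts as an additional share at the children's level, so there are 5 primary shares of 99,000. Valentina takes one such share (99,000).
The children's combined portion (396,000) is divided into 4 shares of 99,000: Tariq, Samir, and Fenna each take 99,000; Hamish's 99,000 share passes to Hamish's issue.
Hamish's share (99,000) is divided into 3 shares of 33,000: Joris, Gustav, and Gabor each take 33,000.

Gabor receives 33,000.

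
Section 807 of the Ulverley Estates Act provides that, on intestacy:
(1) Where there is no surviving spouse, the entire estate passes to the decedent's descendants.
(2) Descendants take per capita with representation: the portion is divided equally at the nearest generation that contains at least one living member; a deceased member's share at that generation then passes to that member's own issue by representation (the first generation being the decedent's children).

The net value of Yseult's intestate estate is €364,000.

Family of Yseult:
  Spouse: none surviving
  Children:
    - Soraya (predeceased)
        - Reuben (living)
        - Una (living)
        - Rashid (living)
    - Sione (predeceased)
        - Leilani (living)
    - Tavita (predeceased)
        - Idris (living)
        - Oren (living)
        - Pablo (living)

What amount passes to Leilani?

Leilani receives €52,000.

The entire €364,000 passes to the descendants.
No child survives, so the initial division is made at the grandchildren's generation.
That amount (€364,000) is divided into 7 shares of €52,000: Reuben, Una, Rashid, Leilani, Idris, Oren, and Pablo each take €52,000.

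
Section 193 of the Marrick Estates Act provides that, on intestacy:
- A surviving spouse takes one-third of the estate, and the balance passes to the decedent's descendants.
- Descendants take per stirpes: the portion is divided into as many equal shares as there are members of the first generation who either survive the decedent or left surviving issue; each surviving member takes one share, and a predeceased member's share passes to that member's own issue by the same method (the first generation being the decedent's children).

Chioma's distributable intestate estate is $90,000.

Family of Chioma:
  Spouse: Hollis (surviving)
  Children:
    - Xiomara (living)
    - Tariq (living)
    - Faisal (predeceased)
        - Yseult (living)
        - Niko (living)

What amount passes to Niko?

Niko receives $10,000.

Hollis takes one-third of $90,000 = $30,000. The remaining $60,000 passes to the descendants.
The descendants' portion ($60,000) is divided into 3 shares of $20,000: Xiomara and Tariq each take $20,000; Faisal's $20,000 share passes to Faisal's issue.
Faisal's share ($20,000) is divided into 2 shares of $10,000: Yseult and Niko each take $10,000.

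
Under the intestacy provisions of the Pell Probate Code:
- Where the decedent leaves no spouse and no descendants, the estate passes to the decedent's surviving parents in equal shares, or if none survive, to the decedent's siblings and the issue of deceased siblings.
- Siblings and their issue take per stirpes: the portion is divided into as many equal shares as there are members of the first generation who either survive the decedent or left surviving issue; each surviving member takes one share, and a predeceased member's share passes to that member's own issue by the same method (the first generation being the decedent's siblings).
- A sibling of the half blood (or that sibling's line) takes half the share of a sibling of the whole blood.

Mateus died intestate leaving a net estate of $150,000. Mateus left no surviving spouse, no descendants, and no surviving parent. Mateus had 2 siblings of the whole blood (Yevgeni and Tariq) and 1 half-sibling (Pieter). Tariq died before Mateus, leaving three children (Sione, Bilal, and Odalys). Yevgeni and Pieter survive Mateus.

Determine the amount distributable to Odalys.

The entire $150,000 passes to the siblings and their issue.
Counting each half-blood sibling's line as half a unit, there are 5/2 units in $150,000, so one unit is $60,000. Whole-blood lines (Yevgeni and Tariq) take $60,000 each; half-blood lines (Pieter) take $30,000 each.
Tariq's share ($60,000) is divided into 3 shares of $20,000: Sione, Bilal, and Odalys each take $20,000.

Odalys receives $20,000.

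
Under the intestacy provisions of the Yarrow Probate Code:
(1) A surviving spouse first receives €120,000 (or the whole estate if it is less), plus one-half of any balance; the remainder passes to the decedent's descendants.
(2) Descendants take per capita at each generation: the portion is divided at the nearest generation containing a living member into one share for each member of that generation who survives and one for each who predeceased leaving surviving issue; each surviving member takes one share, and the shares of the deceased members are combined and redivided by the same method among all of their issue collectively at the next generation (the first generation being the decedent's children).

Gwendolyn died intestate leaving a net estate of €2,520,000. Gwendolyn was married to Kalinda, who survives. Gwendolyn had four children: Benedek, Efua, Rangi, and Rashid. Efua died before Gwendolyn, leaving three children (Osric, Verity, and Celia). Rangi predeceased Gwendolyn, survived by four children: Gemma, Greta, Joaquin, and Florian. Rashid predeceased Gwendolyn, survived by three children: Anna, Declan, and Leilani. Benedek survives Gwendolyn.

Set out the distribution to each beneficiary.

Kalinda first takes €120,000, leaving a balance of €2,400,000. Kalinda then takes one-half of the balance (€1,200,000), for a total of €1,320,000. The remaining €1,200,000 passes to the descendants.
The descendants' portion (€1,200,000) is divided at the children's generation into 4 shares of €300,000. Benedek takes €300,000. The 3 shares of the deceased (Efua, Rangi, and Rashid) are combined into a pool of €900,000.
That pool (€900,000) is divided at the grandchildren's generation equally among Osric, Verity, Celia, Gemma, Greta, Joaquin, Florian, Anna, Declan, and Leilani: €90,000 each.

Kalinda: €1,320,000; Benedek: €300,000; Osric: €90,000; Verity: €90,000; Celia: €90,000; Gemma: €90,000; Greta: €90,000; Joaquin: €90,000; Florian: €90,000; Anna: €90,000; Declan: €90,000; Leilani: €90,000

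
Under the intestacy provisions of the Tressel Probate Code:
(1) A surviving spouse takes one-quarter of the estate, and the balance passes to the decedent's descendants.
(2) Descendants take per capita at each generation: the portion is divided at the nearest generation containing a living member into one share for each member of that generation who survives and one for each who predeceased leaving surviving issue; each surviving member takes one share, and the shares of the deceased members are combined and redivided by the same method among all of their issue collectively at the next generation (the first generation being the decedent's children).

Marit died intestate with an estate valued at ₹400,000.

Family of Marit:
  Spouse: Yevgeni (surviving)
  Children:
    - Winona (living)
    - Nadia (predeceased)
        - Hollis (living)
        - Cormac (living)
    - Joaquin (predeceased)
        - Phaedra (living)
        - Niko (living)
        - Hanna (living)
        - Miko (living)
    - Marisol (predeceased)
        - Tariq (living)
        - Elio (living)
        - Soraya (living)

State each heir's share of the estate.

Yevgeni: ₹100,000; Winona: ₹75,000; Hollis: ₹25,000; Cormac: ₹25,000; Phaedra: ₹25,000; Niko: ₹25,000; Hanna: ₹25,000; Miko: ₹25,000; Tariq: ₹25,000; Elio: ₹25,000; Soraya: ₹25,000

Yevgeni takes one-quarter of ₹400,000 = ₹100,000. The remaining ₹300,000 passes to the descendants.
The descendants' portion (₹300,000) is divided at the children's generation into 4 shares of ₹75,000. Winona takes ₹75,000. The 3 shares of the deceased (Nadia, Joaquin, and Marisol) are combined into a pool of ₹225,000.
That pool (₹225,000) is divided at the grandchildren's generation equally among Hollis, Cormac, Phaedra, Niko, Hanna, Miko, Tariq, Elio, and Soraya: ₹25,000 each.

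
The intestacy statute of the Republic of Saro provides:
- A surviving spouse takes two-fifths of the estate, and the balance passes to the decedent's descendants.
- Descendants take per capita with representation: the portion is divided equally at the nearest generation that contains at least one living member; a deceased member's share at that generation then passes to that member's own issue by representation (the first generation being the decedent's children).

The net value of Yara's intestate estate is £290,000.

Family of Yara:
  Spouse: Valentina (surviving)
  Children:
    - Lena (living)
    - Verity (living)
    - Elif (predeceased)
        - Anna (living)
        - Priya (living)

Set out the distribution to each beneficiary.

Valentina takes two-fifths of £290,000 = £116,000. The remaining £174,000 passes to the descendants.
The descendants' portion (£174,000) is divided into 3 shares of £58,000: Lena and Verity each take £58,000; Elif's £58,000 share passes to Elif's issue.
Elif's share (£58,000) is divided into 2 shares of £29,000: Anna and Priya each take £29,000.

Valentina: £116,000; Lena: £58,000; Verity: £58,000; Anna: £29,000; Priya: £29,000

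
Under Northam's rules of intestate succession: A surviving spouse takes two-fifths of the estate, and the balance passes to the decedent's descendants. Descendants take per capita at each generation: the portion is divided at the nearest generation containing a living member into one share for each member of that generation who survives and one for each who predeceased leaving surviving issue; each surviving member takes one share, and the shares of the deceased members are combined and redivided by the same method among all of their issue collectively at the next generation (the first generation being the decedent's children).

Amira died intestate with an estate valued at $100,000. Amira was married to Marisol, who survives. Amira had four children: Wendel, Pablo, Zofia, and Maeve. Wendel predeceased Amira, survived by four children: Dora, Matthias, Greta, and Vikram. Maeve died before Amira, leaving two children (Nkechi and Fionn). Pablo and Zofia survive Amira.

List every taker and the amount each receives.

Marisol: $40,000; Dora: $5,000; Matthias: $5,000; Greta: $5,000; Vikram: $5,000; Pablo: $15,000; Zofia: $15,000; Nkechi: $5,000; Fionn: $5,000

Marisol takes two-fifths of $100,000 = $40,000. The remaining $60,000 passes to the descendants.
The descendants' portion ($60,000) is divided at the children's generation into 4 shares of $15,000. Pablo and Zofia each take $15,000. The 2 shares of the deceased (Wendel and Maeve) are combined into a pool of $30,000.
That pool ($30,000) is divided at the grandchildren's generation equally among Dora, Matthias, Greta, Vikram, Nkechi, and Fionn: $5,000 each.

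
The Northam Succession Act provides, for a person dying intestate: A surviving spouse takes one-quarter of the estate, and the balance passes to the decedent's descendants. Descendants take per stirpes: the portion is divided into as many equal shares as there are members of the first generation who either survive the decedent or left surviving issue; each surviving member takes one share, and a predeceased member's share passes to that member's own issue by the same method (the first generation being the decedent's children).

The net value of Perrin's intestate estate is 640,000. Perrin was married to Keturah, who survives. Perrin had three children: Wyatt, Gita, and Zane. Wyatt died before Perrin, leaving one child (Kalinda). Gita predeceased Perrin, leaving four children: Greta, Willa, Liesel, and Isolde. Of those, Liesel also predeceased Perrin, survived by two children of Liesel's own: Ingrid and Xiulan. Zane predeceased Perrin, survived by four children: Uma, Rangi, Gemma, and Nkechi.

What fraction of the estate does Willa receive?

Keturah takes one-quarter of 640,000 = 160,000. The remaining 480,000 passes to the descendants.
The descendants' portion (480,000) is divided into 3 shares of 160,000: Wyatt's 160,000 share passes to Wyatt's issue; Gita's 160,000 share passes to Gita's issue; Zane's 160,000 share passes to Zane's issue.
Wyatt's share (160,000) passes entirely to Kalinda.
Gita's share (160,000) is divided into 4 shares of 40,000: Greta, Willa, and Isolde each take 40,000; Liesel's 40,000 share passes to Liesel's issue.
Liesel's share (40,000) is divided into 2 shares of 20,000: Ingrid and Xiulan each take 20,000.
Zane's share (160,000) is divided into 4 shares of 40,000: Uma, Rangi, Gemma, and Nkechi each take 40,000.

Willa receives 1/16 of the estate.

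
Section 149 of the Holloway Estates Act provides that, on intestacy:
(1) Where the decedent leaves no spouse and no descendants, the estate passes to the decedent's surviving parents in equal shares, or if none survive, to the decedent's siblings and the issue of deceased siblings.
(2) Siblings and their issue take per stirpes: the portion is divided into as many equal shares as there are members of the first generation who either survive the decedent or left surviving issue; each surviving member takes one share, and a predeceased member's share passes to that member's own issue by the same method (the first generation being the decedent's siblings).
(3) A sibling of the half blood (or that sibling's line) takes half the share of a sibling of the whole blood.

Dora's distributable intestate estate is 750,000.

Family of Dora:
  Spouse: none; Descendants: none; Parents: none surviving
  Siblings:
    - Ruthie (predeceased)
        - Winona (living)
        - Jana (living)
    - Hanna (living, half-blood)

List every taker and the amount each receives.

Winona: 250,000; Jana: 250,000; Hanna: 250,000

The entire 750,000 passes to the siblings and their issue.
Counting each half-blood sibling's line as half a unit, there are 3/2 units in 750,000, so one unit is 500,000. Whole-blood lines (Ruthie) take 500,000 each; half-blood lines (Hanna) take 250,000 each.
Ruthie's share (500,000) is divided into 2 shares of 250,000: Winona and Jana each take 250,000.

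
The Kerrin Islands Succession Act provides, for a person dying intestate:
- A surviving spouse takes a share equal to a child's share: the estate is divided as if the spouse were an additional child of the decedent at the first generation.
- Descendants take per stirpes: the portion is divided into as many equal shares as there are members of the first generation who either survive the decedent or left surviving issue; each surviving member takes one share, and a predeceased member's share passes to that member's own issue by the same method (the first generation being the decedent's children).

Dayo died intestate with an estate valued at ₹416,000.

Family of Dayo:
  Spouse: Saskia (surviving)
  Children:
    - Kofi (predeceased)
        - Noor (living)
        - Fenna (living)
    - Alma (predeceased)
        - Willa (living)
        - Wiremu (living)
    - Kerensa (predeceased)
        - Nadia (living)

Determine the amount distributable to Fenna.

Fenna receives ₹52,000.

The spouse counts as an additional share at the children's level, so there are 4 primary shares of ₹104,000. Saskia takes one such share (₹104,000).
The children's combined portion (₹312,000) is divided into 3 shares of ₹104,000: Kofi's ₹104,000 share passes to Kofi's issue; Alma's ₹104,000 share passes to Alma's issue; Kerensa's ₹104,000 share passes to Kerensa's issue.
Kofi's share (₹104,000) is divided into 2 shares of ₹52,000: Noor and Fenna each take ₹52,000.
Alma's share (₹104,000) is divided into 2 shares of ₹52,000: Willa and Wiremu each take ₹52,000.
Kerensa's share (₹104,000) passes entirely to Nadia.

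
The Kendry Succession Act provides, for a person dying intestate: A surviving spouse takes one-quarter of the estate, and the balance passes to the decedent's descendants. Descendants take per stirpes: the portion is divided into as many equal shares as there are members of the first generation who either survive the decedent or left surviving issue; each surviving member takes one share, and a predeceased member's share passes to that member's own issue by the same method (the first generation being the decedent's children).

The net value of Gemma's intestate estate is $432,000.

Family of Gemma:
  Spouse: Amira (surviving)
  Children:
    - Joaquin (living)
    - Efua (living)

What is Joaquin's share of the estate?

Joaquin receives $162,000.

Amira takes one-quarter of $432,000 = $108,000. The remaining $324,000 passes to the descendants.
The descendants' portion ($324,000) is divided into 2 shares of $162,000: Joaquin and Efua each take $162,000.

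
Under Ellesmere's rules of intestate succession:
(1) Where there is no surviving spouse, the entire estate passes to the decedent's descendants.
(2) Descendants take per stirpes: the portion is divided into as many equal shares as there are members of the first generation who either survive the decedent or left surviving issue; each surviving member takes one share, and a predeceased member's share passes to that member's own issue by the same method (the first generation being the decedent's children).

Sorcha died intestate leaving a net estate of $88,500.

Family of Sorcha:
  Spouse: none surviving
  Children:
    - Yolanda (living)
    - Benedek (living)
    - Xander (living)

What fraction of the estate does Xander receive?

The entire $88,500 passes to the descendants.
That amount ($88,500) is divided into 3 shares of $29,500: Yolanda, Benedek, and Xander each take $29,500.

Xander receives 1/3 of the estate.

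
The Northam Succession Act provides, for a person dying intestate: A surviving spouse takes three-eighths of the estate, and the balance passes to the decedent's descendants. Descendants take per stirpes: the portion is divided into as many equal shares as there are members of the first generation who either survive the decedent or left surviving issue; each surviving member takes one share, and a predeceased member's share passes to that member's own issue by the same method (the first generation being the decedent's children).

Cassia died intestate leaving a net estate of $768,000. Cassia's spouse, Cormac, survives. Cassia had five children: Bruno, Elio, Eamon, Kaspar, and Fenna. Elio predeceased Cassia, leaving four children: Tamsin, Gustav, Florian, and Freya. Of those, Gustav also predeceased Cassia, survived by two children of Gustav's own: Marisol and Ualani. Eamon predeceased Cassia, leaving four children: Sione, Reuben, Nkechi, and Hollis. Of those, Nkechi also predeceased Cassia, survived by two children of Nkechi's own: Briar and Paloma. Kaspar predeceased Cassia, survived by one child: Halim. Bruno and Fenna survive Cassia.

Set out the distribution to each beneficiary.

Cormac takes three-eighths of $768,000 = $288,000. The remaining $480,000 passes to the descendants.
The descendants' portion ($480,000) is divided into 5 shares of $96,000: Bruno and Fenna each take $96,000; Elio's $96,000 share passes to Elio's issue; Eamon's $96,000 share passes to Eamon's issue; Kaspar's $96,000 share passes to Kaspar's issue.
Elio's share ($96,000) is divided into 4 shares of $24,000: Tamsin, Florian, and Freya each take $24,000; Gustav's $24,000 share passes to Gustav's issue.
Gustav's share ($24,000) is divided into 2 shares of $12,000: Marisol and Ualani each take $12,000.
Eamon's share ($96,000) is divided into 4 shares of $24,000: Sione, Reuben, and Hollis each take $24,000; Nkechi's $24,000 share passes to Nkechi's issue.
Nkechi's share ($24,000) is divided into 2 shares of $12,000: Briar and Paloma each take $12,000.
Kaspar's share ($96,000) passes entirely to Halim.

Cormac: $288,000; Bruno: $96,000; Tamsin: $24,000; Marisol: $12,000; Ualani: $12,000; Florian: $24,000; Freya: $24,000; Sione: $24,000; Reuben: $24,000; Briar: $12,000; Paloma: $12,000; Hollis: $24,000; Halim: $96,000; Fenna: $96,000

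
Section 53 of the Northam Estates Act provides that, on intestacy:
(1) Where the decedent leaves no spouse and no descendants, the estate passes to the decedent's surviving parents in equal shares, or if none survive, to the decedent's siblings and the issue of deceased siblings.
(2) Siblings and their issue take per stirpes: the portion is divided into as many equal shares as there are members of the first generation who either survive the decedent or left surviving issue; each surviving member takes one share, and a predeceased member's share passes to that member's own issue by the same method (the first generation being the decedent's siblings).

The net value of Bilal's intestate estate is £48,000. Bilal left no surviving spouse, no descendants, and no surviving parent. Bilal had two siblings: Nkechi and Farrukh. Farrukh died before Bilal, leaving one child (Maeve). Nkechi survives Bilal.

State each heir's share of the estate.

The entire £48,000 passes to the siblings and their issue.
That amount (£48,000) is divided into 2 shares of £24,000: Nkechi takes £24,000; Farrukh's £24,000 share passes to Farrukh's issue.
Farrukh's share (£24,000) passes entirely to Maeve.

Nkechi: £24,000; Maeve: £24,000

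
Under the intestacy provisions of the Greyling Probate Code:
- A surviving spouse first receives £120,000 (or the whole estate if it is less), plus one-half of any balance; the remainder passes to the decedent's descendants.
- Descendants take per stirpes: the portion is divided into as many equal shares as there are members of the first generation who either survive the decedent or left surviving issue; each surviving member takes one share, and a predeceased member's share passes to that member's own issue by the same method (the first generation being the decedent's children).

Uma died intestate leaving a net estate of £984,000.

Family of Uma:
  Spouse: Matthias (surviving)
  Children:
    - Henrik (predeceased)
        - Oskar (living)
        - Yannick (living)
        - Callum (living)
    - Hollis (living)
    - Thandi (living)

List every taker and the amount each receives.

Matthias first takes £120,000, leaving a balance of £864,000. Matthias then takes one-half of the balance (£432,000), for a total of £552,000. The remaining £432,000 passes to the descendants.
The descendants' portion (£432,000) is divided into 3 shares of £144,000: Hollis and Thandi each take £144,000; Henrik's £144,000 share passes to Henrik's issue.
Henrik's share (£144,000) is divided into 3 shares of £48,000: Oskar, Yannick, and Callum each take £48,000.

Matthias: £552,000; Oskar: £48,000; Yannick: £48,000; Callum: £48,000; Hollis: £144,000; Thandi: £144,000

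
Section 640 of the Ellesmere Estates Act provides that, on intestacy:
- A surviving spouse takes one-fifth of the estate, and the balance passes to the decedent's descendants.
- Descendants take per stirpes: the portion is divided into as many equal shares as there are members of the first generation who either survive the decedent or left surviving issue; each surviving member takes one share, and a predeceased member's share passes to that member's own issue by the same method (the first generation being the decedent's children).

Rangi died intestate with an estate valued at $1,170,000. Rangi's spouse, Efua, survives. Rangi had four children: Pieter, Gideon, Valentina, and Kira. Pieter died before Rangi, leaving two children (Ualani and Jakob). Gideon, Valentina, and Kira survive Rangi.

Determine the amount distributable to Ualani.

Efua takes one-fifth of $1,170,000 = $234,000. The remaining $936,000 passes to the descendants.
The descendants' portion ($936,000) is divided into 4 shares of $234,000: Gideon, Valentina, and Kira each take $234,000; Pieter's $234,000 share passes to Pieter's issue.
Pieter's share ($234,000) is divided into 2 shares of $117,000: Ualani and Jakob each take $117,000.

Ualani receives $117,000.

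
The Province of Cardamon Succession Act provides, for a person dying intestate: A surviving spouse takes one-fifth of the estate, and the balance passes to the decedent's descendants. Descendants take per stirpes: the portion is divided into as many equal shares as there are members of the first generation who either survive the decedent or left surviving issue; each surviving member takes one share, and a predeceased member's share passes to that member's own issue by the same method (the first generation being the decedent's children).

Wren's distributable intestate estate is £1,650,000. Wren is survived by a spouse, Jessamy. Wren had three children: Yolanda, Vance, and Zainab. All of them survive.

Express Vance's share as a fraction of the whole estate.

Jessamy takes one-fifth of £1,650,000 = £330,000. The remaining £1,320,000 passes to the descendants.
The descendants' portion (£1,320,000) is divided into 3 shares of £440,000: Yolanda, Vance, and Zainab each take £440,000.

Vance receives 4/15 of the estate.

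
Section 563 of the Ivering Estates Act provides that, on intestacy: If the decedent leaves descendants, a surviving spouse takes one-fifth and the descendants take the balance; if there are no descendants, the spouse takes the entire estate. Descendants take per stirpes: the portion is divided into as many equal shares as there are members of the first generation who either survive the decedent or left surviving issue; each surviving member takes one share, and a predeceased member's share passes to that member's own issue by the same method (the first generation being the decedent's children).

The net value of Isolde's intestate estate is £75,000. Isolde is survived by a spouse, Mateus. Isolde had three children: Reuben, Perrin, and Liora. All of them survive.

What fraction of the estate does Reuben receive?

Reuben receives 4/15 of the estate.

Mateus takes one-fifth of £75,000 = £15,000. The remaining £60,000 passes to the descendants.
The descendants' portion (£60,000) is divided into 3 shares of £20,000: Reuben, Perrin, and Liora each take £20,000.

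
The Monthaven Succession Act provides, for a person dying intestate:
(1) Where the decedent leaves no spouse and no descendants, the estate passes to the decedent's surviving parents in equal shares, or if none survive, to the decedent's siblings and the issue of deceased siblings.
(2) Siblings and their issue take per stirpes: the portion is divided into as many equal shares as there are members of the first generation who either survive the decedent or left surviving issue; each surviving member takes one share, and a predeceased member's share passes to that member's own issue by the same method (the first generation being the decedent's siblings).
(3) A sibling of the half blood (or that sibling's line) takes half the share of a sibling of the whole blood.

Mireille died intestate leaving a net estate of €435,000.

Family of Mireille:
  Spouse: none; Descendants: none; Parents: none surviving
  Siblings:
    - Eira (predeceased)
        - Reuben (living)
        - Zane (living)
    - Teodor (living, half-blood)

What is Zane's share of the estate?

The entire €435,000 passes to the siblings and their issue.
Counting each half-blood sibling's line as half a unit, there are 3/2 units in €435,000, so one unit is €290,000. Whole-blood lines (Eira) take €290,000 each; half-blood lines (Teodor) take €145,000 each.
Eira's share (€290,000) is divided into 2 shares of €145,000: Reuben and Zane each take €145,000.

Zane receives €145,000.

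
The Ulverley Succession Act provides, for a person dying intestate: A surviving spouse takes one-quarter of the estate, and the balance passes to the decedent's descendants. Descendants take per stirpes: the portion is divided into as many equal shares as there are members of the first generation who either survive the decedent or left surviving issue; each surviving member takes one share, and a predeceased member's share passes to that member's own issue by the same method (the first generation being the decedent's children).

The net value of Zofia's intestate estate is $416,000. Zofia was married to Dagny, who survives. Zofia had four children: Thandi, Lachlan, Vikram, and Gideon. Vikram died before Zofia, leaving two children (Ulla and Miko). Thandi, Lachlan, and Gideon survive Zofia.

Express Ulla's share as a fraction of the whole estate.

Dagny takes one-quarter of $416,000 = $104,000. The remaining $312,000 passes to the descendants.
The descendants' portion ($312,000) is divided into 4 shares of $78,000: Thandi, Lachlan, and Gideon each take $78,000; Vikram's $78,000 share passes to Vikram's issue.
Vikram's share ($78,000) is divided into 2 shares of $39,000: Ulla and Miko each take $39,000.

Ulla receives 3/32 of the estate.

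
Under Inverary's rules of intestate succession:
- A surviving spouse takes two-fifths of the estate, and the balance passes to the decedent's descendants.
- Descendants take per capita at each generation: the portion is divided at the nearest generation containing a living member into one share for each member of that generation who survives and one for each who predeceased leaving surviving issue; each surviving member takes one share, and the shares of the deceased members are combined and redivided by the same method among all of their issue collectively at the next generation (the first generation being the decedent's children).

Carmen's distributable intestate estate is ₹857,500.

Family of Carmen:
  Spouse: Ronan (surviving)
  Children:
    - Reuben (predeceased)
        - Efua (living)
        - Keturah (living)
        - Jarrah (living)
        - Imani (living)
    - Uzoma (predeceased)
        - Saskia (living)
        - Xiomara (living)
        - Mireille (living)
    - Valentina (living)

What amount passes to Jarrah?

Jarrah receives ₹49,000.

Ronan takes two-fifths of ₹857,500 = ₹343,000. The remaining ₹514,500 passes to the descendants.
The descendants' portion (₹514,500) is divided at the children's generation into 3 shares of ₹171,500. Valentina takes ₹171,500. The 2 shares of the deceased (Reuben and Uzoma) are combined into a pool of ₹343,000.
That pool (₹343,000) is divided at the grandchildren's generation equally among Efua, Keturah, Jarrah, Imani, Saskia, Xiomara, and Mireille: ₹49,000 each.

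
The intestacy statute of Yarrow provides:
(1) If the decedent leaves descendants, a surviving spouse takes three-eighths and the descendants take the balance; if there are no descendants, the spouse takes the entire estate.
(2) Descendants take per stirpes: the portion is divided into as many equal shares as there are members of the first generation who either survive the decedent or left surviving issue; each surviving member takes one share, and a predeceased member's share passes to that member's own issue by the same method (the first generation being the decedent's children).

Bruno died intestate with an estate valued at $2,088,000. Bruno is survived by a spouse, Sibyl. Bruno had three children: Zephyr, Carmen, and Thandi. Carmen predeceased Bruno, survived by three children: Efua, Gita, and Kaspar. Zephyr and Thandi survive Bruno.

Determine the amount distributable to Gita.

Sibyl takes three-eighths of $2,088,000 = $783,000. The remaining $1,305,000 passes to the descendants.
The descendants' portion ($1,305,000) is divided into 3 shares of $435,000: Zephyr and Thandi each take $435,000; Carmen's $435,000 share passes to Carmen's issue.
Carmen's share ($435,000) is divided into 3 shares of $145,000: Efua, Gita, and Kaspar each take $145,000.

Gita receives $145,000.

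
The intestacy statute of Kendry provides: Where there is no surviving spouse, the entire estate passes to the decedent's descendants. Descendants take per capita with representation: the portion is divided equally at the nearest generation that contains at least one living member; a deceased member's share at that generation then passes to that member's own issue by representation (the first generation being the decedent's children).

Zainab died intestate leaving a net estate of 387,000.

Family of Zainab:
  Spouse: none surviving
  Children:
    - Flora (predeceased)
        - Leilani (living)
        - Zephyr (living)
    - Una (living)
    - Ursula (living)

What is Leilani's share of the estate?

The entire 387,000 passes to the descendants.
That amount (387,000) is divided into 3 shares of 129,000: Una and Ursula each take 129,000; Flora's 129,000 share passes to Flora's issue.
Flora's share (129,000) is divided into 2 shares of 64,500: Leilani and Zephyr each take 64,500.

Leilani receives 64,500.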